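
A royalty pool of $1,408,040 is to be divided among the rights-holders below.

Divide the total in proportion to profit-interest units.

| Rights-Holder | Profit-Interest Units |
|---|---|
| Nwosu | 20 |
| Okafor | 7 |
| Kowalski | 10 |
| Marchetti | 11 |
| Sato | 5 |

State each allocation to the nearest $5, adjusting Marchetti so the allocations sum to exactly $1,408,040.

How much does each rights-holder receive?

Profit-interest units total: 53.
Unrounded shares: Nwosu 20/53 × $1,408,040 = 531,335.85; Okafor 7/53 × $1,408,040 = 185,967.55; Kowalski 10/53 × $1,408,040 = 265,667.92; Marchetti 11/53 × $1,408,040 = 292,234.72; Sato 5/53 × $1,408,040 = 132,833.96.
After rounding ($5): Nwosu $531,335; Okafor $185,970; Kowalski $265,670; Marchetti $292,235; Sato $132,835. Sum = $1,408,045.
Difference $1,408,040 − $1,408,045 = −$5 applied to Marchetti: Marchetti becomes $292,230.

Nwosu: $531,335 | Okafor: $185,970 | Kowalski: $265,670 | Marchetti: $292,230 | Sato: $132,835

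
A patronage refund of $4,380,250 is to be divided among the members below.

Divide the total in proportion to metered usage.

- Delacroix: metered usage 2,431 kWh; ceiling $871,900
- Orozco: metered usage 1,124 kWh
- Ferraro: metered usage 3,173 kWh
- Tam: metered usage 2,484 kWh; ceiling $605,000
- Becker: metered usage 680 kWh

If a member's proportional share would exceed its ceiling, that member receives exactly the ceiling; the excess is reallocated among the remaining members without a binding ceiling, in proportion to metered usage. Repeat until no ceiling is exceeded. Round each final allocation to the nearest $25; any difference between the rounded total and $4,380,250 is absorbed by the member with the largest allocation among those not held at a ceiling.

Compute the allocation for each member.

Delacroix: $871,900; Orozco: $655,700; Ferraro: $1,850,975; Tam: $605,000; Becker: $396,675

Combined metered usage = 9,892.
Proportional shares (ignoring caps): Delacroix 1,076,464.59; Orozco 497,715.43; Ferraro 1,405,027.62; Tam 1,099,933.38; Becker 301,108.98.
Held at cap: Delacroix ($871,900), Tam ($605,000); balance $2,903,350 reallocated over remaining metered usage 4,977.
Shares after redistribution: Orozco 655,689.25 → $655,700; Ferraro 1,850,980.42 → $1,850,975; Becker 396,680.33 → $396,675.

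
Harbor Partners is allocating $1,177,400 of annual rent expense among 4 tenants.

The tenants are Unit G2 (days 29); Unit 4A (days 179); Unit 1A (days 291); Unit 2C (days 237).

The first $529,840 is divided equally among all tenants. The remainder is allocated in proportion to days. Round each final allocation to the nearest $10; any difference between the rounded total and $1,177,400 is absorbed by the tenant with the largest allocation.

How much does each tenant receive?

$529,840 shared equally gives $132,460 per tenant.
Remainder $647,560 by days (total 736): Unit G2 25,515.27 → $25,520; Unit 4A 157,490.82 → $157,490; Unit 1A 256,032.55 → $256,030; Unit 2C 208,521.36 → $208,520.
Totals: Unit G2 $132,460 + $25,520 = $157,980; Unit 4A $132,460 + $157,490 = $289,950; Unit 1A $132,460 + $256,030 = $388,490; Unit 2C $132,460 + $208,520 = $340,980.

Unit G2: $157,980 | Unit 4A: $289,950 | Unit 1A: $388,490 | Unit 2C: $340,980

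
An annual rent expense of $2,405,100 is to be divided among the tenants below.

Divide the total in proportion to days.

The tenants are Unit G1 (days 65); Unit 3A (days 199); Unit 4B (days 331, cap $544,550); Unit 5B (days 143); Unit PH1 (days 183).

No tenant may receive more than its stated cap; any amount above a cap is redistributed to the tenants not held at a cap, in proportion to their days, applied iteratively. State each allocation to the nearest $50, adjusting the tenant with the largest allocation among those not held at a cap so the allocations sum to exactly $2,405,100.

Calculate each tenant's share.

Unit G1: $205,000 · Unit 3A: $627,500 · Unit 4B: $544,550 · Unit 5B: $450,950 · Unit PH1: $577,100

Sum of days: 921.
Unconstrained shares: Unit G1 169,741.04; Unit 3A 519,668.73; Unit 4B 864,373.62; Unit 5B 373,430.29; Unit PH1 477,886.32.
Cap binds for Unit 4B ($544,550); remaining pool $1,860,550 reallocated over remaining days 590.
Remaining shares: Unit G1 204,975.85 → $205,000; Unit 3A 627,541.44 → $627,550; Unit 5B 450,946.86 → $450,950; Unit PH1 577,085.85 → $577,100.
Rounding difference −$50 applied to Unit 3A → $627,500.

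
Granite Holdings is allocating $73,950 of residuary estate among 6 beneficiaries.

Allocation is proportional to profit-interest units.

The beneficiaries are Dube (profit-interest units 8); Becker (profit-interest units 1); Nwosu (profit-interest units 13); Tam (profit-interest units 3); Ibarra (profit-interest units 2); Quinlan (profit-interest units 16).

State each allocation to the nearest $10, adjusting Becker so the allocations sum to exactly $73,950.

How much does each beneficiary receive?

Combined profit-interest units = 43.
Unrounded shares: Dube 8/43 × $73,950 = 13,758.14; Becker 1/43 × $73,950 = 1,719.77; Nwosu 13/43 × $73,950 = 22,356.98; Tam 3/43 × $73,950 = 5,159.30; Ibarra 2/43 × $73,950 = 3,439.53; Quinlan 16/43 × $73,950 = 27,516.28.
Rounded to nearest $10: Dube $13,760; Becker $1,720; Nwosu $22,360; Tam $5,160; Ibarra $3,440; Quinlan $27,520. Sum = $73,960.
Difference $73,950 − $73,960 = −$10 applied to Becker: Becker becomes $1,710.

Dube: $13,760; Becker: $1,710; Nwosu: $22,360; Tam: $5,160; Ibarra: $3,440; Quinlan: $27,520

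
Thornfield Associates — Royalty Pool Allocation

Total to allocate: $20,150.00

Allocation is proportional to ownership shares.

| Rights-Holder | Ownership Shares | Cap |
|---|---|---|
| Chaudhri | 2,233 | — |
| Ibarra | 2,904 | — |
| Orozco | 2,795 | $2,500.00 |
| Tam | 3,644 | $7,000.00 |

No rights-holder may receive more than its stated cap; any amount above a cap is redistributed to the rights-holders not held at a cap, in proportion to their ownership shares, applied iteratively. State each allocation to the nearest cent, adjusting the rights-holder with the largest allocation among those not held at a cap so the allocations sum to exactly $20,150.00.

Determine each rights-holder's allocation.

Chaudhri: $4,629.44; Ibarra: $6,020.56; Orozco: $2,500.00; Tam: $7,000.00

Combined ownership shares = 11,576.
Pro-rata shares before constraints: Chaudhri 3,886.9169; Ibarra 5,054.9067; Orozco 4,865.1736; Tam 6,343.0028.
Capped: Orozco ($2,500.00); residual $17,650.00 reallocated over remaining ownership shares 8,781.
Capped: Tam ($7,000.00); residual $10,650.00 reallocated over remaining ownership shares 5,137.
Shares after redistribution: Chaudhri 4,629.4433 → $4,629.44; Ibarra 6,020.5567 → $6,020.56.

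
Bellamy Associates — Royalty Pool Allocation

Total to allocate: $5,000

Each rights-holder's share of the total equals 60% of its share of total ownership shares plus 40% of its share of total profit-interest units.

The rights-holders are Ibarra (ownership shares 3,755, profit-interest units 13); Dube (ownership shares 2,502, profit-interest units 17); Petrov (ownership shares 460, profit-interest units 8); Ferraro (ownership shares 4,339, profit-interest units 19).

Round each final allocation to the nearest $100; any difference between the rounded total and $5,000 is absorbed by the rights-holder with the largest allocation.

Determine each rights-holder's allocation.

Ibarra: $1,500; Dube: $1,300; Petrov: $400; Ferraro: $1,800

Ownership shares total 11,056; profit-interest units total 57.
Combined weights (60% ownership shares + 40% profit-interest units): Ibarra 0.2950; Dube 0.2551; Petrov 0.0811; Ferraro 0.3688.
Raw shares: Ibarra 1,475.04; Dube 1,275.40; Petrov 405.52; Ferraro 1,844.04.
At nearest $100: Ibarra $1,500; Dube $1,300; Petrov $400; Ferraro $1,800. Sum = $5,000.
No rounding difference to absorb.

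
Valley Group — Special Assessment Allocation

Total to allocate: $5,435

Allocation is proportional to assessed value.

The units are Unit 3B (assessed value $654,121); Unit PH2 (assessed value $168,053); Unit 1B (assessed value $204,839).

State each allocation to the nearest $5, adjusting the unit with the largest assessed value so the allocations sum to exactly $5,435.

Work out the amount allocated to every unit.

Unit 3B: $3,460 · Unit PH2: $890 · Unit 1B: $1,085

Sum of assessed value: 654,121 + 168,053 + 204,839 = 1,027,013.
Unrounded shares: Unit 3B 3,461.64; Unit PH2 889.34; Unit 1B 1,084.02.
Rounded to nearest $5: Unit 3B $3,460; Unit PH2 $890; Unit 1B $1,085. Sum = $5,435.
Rounded total matches; no reconciliation needed.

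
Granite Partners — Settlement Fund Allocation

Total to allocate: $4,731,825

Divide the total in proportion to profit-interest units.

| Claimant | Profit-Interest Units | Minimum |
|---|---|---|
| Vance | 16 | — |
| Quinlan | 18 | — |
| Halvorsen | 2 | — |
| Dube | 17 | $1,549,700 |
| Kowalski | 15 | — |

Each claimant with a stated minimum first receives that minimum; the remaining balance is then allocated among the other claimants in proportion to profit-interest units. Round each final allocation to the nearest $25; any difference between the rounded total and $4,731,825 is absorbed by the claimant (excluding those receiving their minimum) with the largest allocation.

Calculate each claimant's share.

Vance: $998,325 | Quinlan: $1,123,075 | Halvorsen: $124,800 | Dube: $1,549,700 | Kowalski: $935,925

Minimums first: Dube $1,549,700. Residual $3,182,125.
Residual split over remaining profit-interest units 51: Vance 998,313.73 → $998,325; Quinlan 1,123,102.94 → $1,123,100; Halvorsen 124,789.22 → $124,800; Kowalski 935,919.12 → $935,925.
Rounding difference −$25 applied to Quinlan → $1,123,075.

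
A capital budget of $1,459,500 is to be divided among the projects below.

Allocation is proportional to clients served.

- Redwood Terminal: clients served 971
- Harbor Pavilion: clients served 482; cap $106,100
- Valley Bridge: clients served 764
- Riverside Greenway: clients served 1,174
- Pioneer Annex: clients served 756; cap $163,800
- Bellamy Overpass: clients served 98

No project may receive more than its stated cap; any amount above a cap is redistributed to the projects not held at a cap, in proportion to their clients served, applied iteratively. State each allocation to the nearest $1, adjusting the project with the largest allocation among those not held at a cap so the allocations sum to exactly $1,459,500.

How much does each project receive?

Redwood Terminal: $384,138 · Harbor Pavilion: $106,100 · Valley Bridge: $302,246 · Riverside Greenway: $464,446 · Pioneer Annex: $163,800 · Bellamy Overpass: $38,770

Clients served total: 4,245.
Pro-rata shares before constraints: Redwood Terminal 333,845.58; Harbor Pavilion 165,719.43; Valley Bridge 262,675.62; Riverside Greenway 403,640.28; Pioneer Annex 259,925.09; Bellamy Overpass 33,693.99.
Capped: Harbor Pavilion ($106,100), Pioneer Annex ($163,800); residual $1,189,600 reallocated over remaining clients served 3,007.
Redistributed shares: Redwood Terminal 384,137.55 → $384,138; Valley Bridge 302,246.23 → $302,246; Riverside Greenway 464,446.43 → $464,446; Bellamy Overpass 38,769.80 → $38,770.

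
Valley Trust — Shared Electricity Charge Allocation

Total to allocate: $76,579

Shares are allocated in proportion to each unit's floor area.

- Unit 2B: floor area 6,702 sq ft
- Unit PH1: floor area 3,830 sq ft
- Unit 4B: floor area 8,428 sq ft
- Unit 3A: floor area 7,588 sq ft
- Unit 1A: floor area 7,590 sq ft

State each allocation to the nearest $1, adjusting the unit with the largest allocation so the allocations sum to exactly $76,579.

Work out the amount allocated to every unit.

Combined floor area = 34,138.
Proportional shares: Unit 2B 6,702/34,138 × $76,579 = 15,034.05; Unit PH1 3,830/34,138 × $76,579 = 8,591.53; Unit 4B 8,428/34,138 × $76,579 = 18,905.85; Unit 3A 7,588/34,138 × $76,579 = 17,021.54; Unit 1A 7,590/34,138 × $76,579 = 17,026.03.
After rounding ($1): Unit 2B $15,034; Unit PH1 $8,592; Unit 4B $18,906; Unit 3A $17,022; Unit 1A $17,026. Sum = $76,580.
Difference $76,579 − $76,580 = −$1 applied to largest allocation (Unit 4B): Unit 4B becomes $18,905.

Unit 2B: $15,034 · Unit PH1: $8,592 · Unit 4B: $18,905 · Unit 3A: $17,022 · Unit 1A: $17,026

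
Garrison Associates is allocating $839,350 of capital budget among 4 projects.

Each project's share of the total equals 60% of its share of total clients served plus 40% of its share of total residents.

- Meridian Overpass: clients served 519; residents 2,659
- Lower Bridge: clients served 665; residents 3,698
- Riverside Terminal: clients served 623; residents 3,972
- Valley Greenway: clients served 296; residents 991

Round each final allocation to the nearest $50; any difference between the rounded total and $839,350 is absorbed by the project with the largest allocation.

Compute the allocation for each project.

Meridian Overpass: $203,150; Lower Bridge: $268,900; Riverside Terminal: $267,000; Valley Greenway: $100,300

Clients served total 2,103; residents total 11,320.
Combined weights (60% clients served + 40% residents): Meridian Overpass 0.2420; Lower Bridge 0.3204; Riverside Terminal 0.3181; Valley Greenway 0.1195.
Pro-rata amounts: Meridian Overpass 203,149.37; Lower Bridge 268,928.02; Riverside Terminal 266,996.76; Valley Greenway 100,275.85.
Rounded to nearest $50: Meridian Overpass $203,150; Lower Bridge $268,950; Riverside Terminal $267,000; Valley Greenway $100,300. Sum = $839,400.
Difference $839,350 − $839,400 = −$50 applied to largest allocation (Lower Bridge): Lower Bridge becomes $268,900.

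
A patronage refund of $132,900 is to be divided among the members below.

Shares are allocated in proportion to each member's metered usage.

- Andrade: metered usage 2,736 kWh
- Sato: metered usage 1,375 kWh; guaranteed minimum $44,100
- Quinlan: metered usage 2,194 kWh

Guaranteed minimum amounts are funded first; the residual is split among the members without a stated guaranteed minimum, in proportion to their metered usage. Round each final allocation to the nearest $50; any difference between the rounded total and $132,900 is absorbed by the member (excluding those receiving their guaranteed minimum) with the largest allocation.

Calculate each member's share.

Andrade: $49,300; Sato: $44,100; Quinlan: $39,500

Fund the minimums — Sato $44,100. Residual $88,800.
Residual split over remaining metered usage 4,930: Andrade 49,281.30 → $49,300; Quinlan 39,518.70 → $39,500.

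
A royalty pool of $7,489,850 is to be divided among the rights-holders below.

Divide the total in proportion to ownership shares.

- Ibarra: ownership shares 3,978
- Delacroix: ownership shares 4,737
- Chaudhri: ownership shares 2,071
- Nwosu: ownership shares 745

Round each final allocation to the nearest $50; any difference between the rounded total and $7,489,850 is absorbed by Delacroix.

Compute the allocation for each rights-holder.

Total ownership shares = 11,531.
Unrounded shares: Ibarra 3,978/11,531 × $7,489,850 = 2,583,871.59; Delacroix 4,737/11,531 × $7,489,850 = 3,076,872.73; Chaudhri 2,071/11,531 × $7,489,850 = 1,345,198.11; Nwosu 745/11,531 × $7,489,850 = 483,907.58.
After rounding ($50): Ibarra $2,583,850; Delacroix $3,076,850; Chaudhri $1,345,200; Nwosu $483,900. Sum = $7,489,800.
Difference $7,489,850 − $7,489,800 = +$50 applied to Delacroix: Delacroix becomes $3,076,900.

Ibarra: $2,583,850 · Delacroix: $3,076,900 · Chaudhri: $1,345,200 · Nwosu: $483,900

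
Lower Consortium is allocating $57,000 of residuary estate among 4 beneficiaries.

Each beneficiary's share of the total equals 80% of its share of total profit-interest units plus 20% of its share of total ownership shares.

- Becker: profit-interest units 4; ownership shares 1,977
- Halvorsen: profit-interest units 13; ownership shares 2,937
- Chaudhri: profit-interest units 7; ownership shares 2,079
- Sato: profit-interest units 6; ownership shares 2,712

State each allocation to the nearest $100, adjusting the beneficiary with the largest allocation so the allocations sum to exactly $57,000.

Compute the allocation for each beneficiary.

Becker: $8,400 · Halvorsen: $23,200 · Chaudhri: $13,100 · Sato: $12,300

Profit-interest units total 30; ownership shares total 9,705.
Combined weights (80% profit-interest units + 20% ownership shares): Becker 0.1474; Halvorsen 0.4072; Chaudhri 0.2295; Sato 0.2159.
Pro-rata amounts: Becker 8,402.29; Halvorsen 23,209.95; Chaudhri 13,082.10; Sato 12,305.66.
After rounding ($100): Becker $8,400; Halvorsen $23,200; Chaudhri $13,100; Sato $12,300. Sum = $57,000.
No rounding difference to absorb.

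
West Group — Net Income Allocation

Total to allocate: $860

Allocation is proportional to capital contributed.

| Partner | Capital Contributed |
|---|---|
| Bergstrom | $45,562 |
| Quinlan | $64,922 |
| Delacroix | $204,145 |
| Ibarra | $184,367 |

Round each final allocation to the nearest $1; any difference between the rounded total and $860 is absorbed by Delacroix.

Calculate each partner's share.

Bergstrom: $79 · Quinlan: $112 · Delacroix: $351 · Ibarra: $318

Total capital contributed = 498,996.
Unrounded shares: Bergstrom 45,562/498,996 × $860 = 78.52; Quinlan 64,922/498,996 × $860 = 111.89; Delacroix 204,145/498,996 × $860 = 351.84; Ibarra 184,367/498,996 × $860 = 317.75.
Rounded to nearest $1: Bergstrom $79; Quinlan $112; Delacroix $352; Ibarra $318. Sum = $861.
Difference $860 − $861 = −$1 applied to Delacroix: Delacroix becomes $351.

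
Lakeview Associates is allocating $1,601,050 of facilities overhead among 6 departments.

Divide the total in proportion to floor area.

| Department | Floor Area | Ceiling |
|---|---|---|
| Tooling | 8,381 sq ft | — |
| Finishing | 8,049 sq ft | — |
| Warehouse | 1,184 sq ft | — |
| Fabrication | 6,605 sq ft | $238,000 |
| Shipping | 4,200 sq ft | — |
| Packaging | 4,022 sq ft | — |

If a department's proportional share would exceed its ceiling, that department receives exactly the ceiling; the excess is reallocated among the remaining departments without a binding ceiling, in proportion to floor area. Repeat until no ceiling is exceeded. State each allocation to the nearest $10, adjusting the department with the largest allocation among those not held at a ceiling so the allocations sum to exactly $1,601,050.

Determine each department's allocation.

Tooling: $442,160 | Finishing: $424,650 | Warehouse: $62,470 | Fabrication: $238,000 | Shipping: $221,580 | Packaging: $212,190

Sum of floor area: 32,441.
Unconstrained shares: Tooling 413,624.74; Finishing 397,239.65; Warehouse 58,433.56; Fabrication 325,974.39; Shipping 207,281.22; Packaging 198,496.44.
Held at cap: Fabrication ($238,000); remaining pool $1,363,050 reallocated over remaining floor area 25,836.
Redistributed shares: Tooling 442,162.95 → $442,160; Finishing 424,647.37 → $424,650; Warehouse 62,465.21 → $62,470; Shipping 221,582.68 → $221,580; Packaging 212,191.79 → $212,190.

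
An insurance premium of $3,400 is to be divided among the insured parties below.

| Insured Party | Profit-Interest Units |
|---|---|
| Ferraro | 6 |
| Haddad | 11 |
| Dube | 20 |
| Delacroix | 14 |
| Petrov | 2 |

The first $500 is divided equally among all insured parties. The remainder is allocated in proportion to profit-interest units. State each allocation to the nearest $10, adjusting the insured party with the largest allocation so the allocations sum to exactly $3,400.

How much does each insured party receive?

Ferraro: $430 | Haddad: $700 | Dube: $1,190 | Delacroix: $870 | Petrov: $210

Equal tier: $500 ÷ 5 = $100 apiece.
Remainder $2,900 by profit-interest units (total 53): Ferraro 328.30 → $330; Haddad 601.89 → $600; Dube 1,094.34 → $1,090; Delacroix 766.04 → $770; Petrov 109.43 → $110.
Totals: Ferraro $100 + $330 = $430; Haddad $100 + $600 = $700; Dube $100 + $1,090 = $1,190; Delacroix $100 + $770 = $870; Petrov $100 + $110 = $210.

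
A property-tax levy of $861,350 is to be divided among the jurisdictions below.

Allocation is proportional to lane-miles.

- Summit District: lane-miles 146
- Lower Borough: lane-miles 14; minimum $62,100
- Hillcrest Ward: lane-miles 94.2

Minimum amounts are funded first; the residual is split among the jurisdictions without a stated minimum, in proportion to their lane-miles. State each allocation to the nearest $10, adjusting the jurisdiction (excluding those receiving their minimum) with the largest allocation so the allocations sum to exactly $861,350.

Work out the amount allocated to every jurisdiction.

Guaranteed amounts: Lower Borough $62,100. Balance $799,250.
Balance split over remaining lane-miles 240.2: Summit District 485,805.58 → $485,810; Hillcrest Ward 313,444.42 → $313,440.

Summit District: $485,810 | Lower Borough: $62,100 | Hillcrest Ward: $313,440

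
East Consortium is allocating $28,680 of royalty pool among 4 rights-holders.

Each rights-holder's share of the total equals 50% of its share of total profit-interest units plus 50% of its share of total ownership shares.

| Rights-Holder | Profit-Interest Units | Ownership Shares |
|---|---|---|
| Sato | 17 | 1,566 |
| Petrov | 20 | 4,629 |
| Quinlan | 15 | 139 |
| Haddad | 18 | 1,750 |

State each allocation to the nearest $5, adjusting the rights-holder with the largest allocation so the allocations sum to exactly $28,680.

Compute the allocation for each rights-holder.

Profit-interest units total 70; ownership shares total 8,084.
Composite weights (50% profit-interest units + 50% ownership shares): Sato 0.2183; Petrov 0.4292; Quinlan 0.1157; Haddad 0.2368.
Raw shares: Sato 6,260.46; Petrov 12,308.41; Quinlan 3,319.43; Haddad 6,791.71.
At nearest $5: Sato $6,260; Petrov $12,310; Quinlan $3,320; Haddad $6,790. Sum = $28,680.
Sum already equals the total — no adjustment.

Sato: $6,260 · Petrov: $12,310 · Quinlan: $3,320 · Haddad: $6,790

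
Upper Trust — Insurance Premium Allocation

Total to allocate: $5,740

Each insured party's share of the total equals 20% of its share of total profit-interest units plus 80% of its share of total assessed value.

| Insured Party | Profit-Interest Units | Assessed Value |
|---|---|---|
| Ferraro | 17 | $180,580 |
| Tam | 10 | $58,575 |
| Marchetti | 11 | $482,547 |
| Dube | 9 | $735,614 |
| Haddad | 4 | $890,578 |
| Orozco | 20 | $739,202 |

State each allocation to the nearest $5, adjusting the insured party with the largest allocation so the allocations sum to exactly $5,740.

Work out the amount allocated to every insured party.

Ferraro: $545 · Tam: $250 · Marchetti: $895 · Dube: $1,240 · Haddad: $1,390 · Orozco: $1,420

Totals — profit-interest units 71, assessed value 3,087,096.
Combined weights (20% profit-interest units + 80% assessed value): Ferraro 0.0947; Tam 0.0433; Marchetti 0.1560; Dube 0.2160; Haddad 0.2421; Orozco 0.2479.
Proportional shares: Ferraro 543.48; Tam 248.82; Marchetti 895.64; Dube 1,239.73; Haddad 1,389.39; Orozco 1,422.93.
At nearest $5: Ferraro $545; Tam $250; Marchetti $895; Dube $1,240; Haddad $1,390; Orozco $1,425. Sum = $5,745.
Difference $5,740 − $5,745 = −$5 applied to largest allocation (Orozco): Orozco becomes $1,420.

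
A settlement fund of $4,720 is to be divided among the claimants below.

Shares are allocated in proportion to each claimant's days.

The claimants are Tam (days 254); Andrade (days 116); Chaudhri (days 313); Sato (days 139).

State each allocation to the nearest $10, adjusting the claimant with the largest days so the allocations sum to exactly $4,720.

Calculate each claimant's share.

Tam: $1,460; Andrade: $670; Chaudhri: $1,790; Sato: $800

Days total: 822.
Proportional shares: Tam 254/822 × $4,720 = 1,458.49; Andrade 116/822 × $4,720 = 666.08; Chaudhri 313/822 × $4,720 = 1,797.27; Sato 139/822 × $4,720 = 798.15.
Rounded to nearest $10: Tam $1,460; Andrade $670; Chaudhri $1,800; Sato $800. Sum = $4,730.
Difference $4,720 − $4,730 = −$10 applied to largest days (Chaudhri): Chaudhri becomes $1,790.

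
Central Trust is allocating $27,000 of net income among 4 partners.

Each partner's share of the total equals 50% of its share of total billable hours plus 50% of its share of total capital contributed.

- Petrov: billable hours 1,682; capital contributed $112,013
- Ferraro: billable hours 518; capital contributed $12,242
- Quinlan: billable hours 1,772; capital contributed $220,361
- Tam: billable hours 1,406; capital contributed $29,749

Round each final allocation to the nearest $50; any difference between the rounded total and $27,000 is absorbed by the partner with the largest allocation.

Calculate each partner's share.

Billable hours total 5,378; capital contributed total 374,365.
Combined weights (50% billable hours + 50% capital contributed): Petrov 0.3060; Ferraro 0.0645; Quinlan 0.4591; Tam 0.1705.
Unrounded shares: Petrov 8,261.51; Ferraro 1,741.76; Quinlan 12,394.57; Tam 4,602.16.
After rounding ($50): Petrov $8,250; Ferraro $1,750; Quinlan $12,400; Tam $4,600. Sum = $27,000.
Rounded total matches; no reconciliation needed.

Petrov: $8,250 | Ferraro: $1,750 | Quinlan: $12,400 | Tam: $4,600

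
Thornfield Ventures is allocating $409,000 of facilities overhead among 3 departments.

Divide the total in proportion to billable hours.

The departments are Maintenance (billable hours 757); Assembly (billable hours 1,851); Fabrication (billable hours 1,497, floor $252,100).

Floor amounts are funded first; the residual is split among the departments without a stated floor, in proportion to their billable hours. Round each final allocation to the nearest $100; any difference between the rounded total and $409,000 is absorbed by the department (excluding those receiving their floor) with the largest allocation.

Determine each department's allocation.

Guaranteed amounts: Fabrication $252,100. Balance $156,900.
Balance split over remaining billable hours 2,608: Maintenance 45,541.91 → $45,500; Assembly 111,358.09 → $111,400.

Maintenance: $45,500; Assembly: $111,400; Fabrication: $252,100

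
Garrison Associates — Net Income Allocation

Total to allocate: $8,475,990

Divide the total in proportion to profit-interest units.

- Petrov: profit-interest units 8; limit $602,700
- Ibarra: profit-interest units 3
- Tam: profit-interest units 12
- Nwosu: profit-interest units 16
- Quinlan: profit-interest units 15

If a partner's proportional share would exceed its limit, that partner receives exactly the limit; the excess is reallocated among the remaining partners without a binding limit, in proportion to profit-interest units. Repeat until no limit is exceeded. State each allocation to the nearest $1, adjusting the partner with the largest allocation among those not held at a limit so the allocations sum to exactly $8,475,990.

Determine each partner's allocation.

Combined profit-interest units = 54.
Pro-rata shares before constraints: Petrov 1,255,702.22; Ibarra 470,888.33; Tam 1,883,553.33; Nwosu 2,511,404.44; Quinlan 2,354,441.67.
Cap binds for Petrov ($602,700); residual $7,873,290 reallocated over remaining profit-interest units 46.
Remaining shares: Ibarra 513,475.43 → $513,475; Tam 2,053,901.74 → $2,053,902; Nwosu 2,738,535.65 → $2,738,536; Quinlan 2,567,377.17 → $2,567,377.

Petrov: $602,700 · Ibarra: $513,475 · Tam: $2,053,902 · Nwosu: $2,738,536 · Quinlan: $2,567,377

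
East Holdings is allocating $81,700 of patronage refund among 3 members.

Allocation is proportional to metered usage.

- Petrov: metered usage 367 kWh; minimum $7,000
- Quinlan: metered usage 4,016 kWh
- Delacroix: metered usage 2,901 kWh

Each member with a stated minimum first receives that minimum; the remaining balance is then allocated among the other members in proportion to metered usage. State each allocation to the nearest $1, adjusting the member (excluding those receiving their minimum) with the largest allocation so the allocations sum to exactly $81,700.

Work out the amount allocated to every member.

Petrov: $7,000 | Quinlan: $43,371 | Delacroix: $31,329

Guaranteed amounts: Petrov $7,000. Balance $74,700.
Balance split over remaining metered usage 6,917: Quinlan 43,370.71 → $43,371; Delacroix 31,329.29 → $31,329.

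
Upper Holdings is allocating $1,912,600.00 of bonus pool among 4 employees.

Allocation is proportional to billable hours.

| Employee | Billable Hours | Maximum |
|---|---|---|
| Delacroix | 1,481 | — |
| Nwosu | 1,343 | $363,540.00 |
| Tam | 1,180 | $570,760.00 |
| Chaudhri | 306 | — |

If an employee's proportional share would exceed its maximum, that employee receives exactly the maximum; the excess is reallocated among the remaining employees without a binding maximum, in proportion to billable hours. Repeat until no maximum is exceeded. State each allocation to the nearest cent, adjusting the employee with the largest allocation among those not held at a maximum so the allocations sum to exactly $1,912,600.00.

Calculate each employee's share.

Sum of billable hours: 4,310.
Unconstrained shares: Delacroix 657,206.6357; Nwosu 595,967.93503; Tam 523,635.2668; Chaudhri 135,790.1624.
Held at cap: Nwosu ($363,540.00); remaining pool $1,549,060.00 reallocated over remaining billable hours 2,967.
Held at cap: Tam ($570,760.00); remaining pool $978,300.00 reallocated over remaining billable hours 1,787.
Redistributed shares: Delacroix 810,779.1270 → $810,779.13; Chaudhri 167,520.8730 → $167,520.87.

Delacroix: $810,779.13 · Nwosu: $363,540.00 · Tam: $570,760.00 · Chaudhri: $167,520.87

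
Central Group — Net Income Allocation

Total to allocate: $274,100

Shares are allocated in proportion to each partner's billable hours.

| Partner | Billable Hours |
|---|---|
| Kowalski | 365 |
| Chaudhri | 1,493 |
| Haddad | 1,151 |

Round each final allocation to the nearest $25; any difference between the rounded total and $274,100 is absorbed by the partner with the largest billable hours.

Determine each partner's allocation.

Kowalski: $33,250; Chaudhri: $136,000; Haddad: $104,850

Sum of billable hours: 365 + 1,493 + 1,151 = 3,009.
Unrounded shares: Kowalski 33,249.09; Chaudhri 136,002.43; Haddad 104,848.49.
At nearest $25: Kowalski $33,250; Chaudhri $136,000; Haddad $104,850. Sum = $274,100.
Sum already equals the total — no adjustment.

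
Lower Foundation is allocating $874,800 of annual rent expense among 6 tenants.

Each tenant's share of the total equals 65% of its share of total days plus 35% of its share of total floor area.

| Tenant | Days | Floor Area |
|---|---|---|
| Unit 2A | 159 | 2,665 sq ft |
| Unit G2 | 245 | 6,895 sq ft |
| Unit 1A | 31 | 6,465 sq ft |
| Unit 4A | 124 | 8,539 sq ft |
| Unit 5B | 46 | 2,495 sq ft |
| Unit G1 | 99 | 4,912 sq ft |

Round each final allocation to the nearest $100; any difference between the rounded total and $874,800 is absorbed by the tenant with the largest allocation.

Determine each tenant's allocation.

Unit 2A: $153,900; Unit G2: $264,000; Unit 1A: $87,000; Unit 4A: $181,900; Unit 5B: $61,000; Unit G1: $127,000

Totals — days 704, floor area 31,971.
Blended shares (65% days + 35% floor area): Unit 2A 0.1760; Unit G2 0.3017; Unit 1A 0.0994; Unit 4A 0.2080; Unit 5B 0.0698; Unit G1 0.1452.
Proportional shares: Unit 2A 153,946.30; Unit G2 263,918.29; Unit 1A 86,952.70; Unit 4A 181,930.99; Unit 5B 61,048.27; Unit G1 127,003.45.
After rounding ($100): Unit 2A $153,900; Unit G2 $263,900; Unit 1A $87,000; Unit 4A $181,900; Unit 5B $61,000; Unit G1 $127,000. Sum = $874,700.
Difference $874,800 − $874,700 = +$100 applied to largest allocation (Unit G2): Unit G2 becomes $264,000.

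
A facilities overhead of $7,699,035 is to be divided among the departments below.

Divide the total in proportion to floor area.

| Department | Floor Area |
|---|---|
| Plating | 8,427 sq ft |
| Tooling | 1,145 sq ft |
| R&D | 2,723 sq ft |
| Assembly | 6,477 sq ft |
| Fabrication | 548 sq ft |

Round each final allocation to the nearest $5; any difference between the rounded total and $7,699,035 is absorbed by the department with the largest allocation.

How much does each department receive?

Total floor area = 19,320.
Unrounded shares: Plating 8,427/19,320 × $7,699,035 = 3,358,166.04; Tooling 1,145/19,320 × $7,699,035 = 456,283.39; R&D 2,723/19,320 × $7,699,035 = 1,085,117.61; Assembly 6,477/19,320 × $7,699,035 = 2,581,089.53; Fabrication 548/19,320 × $7,699,035 = 218,378.43.
After rounding ($5): Plating $3,358,165; Tooling $456,285; R&D $1,085,120; Assembly $2,581,090; Fabrication $218,380. Sum = $7,699,040.
Difference $7,699,035 − $7,699,040 = −$5 applied to largest allocation (Plating): Plating becomes $3,358,160.

Plating: $3,358,160; Tooling: $456,285; R&D: $1,085,120; Assembly: $2,581,090; Fabrication: $218,380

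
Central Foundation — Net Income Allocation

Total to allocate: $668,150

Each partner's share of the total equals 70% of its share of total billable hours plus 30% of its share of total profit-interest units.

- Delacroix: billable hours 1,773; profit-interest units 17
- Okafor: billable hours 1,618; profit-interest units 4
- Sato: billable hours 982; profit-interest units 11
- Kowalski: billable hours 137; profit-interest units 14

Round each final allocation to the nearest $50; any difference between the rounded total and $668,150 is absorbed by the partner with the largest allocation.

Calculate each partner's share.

Delacroix: $258,000 · Okafor: $185,200 · Sato: $149,750 · Kowalski: $75,200

Billable hours total 4,510; profit-interest units total 46.
Blended shares (70% billable hours + 30% profit-interest units): Delacroix 0.3861; Okafor 0.2772; Sato 0.2242; Kowalski 0.1126.
Unrounded shares: Delacroix 257,944.68; Okafor 185,223.06; Sato 149,769.82; Kowalski 75,212.45.
After rounding ($50): Delacroix $257,950; Okafor $185,200; Sato $149,750; Kowalski $75,200. Sum = $668,100.
Difference $668,150 − $668,100 = +$50 applied to largest allocation (Delacroix): Delacroix becomes $258,000.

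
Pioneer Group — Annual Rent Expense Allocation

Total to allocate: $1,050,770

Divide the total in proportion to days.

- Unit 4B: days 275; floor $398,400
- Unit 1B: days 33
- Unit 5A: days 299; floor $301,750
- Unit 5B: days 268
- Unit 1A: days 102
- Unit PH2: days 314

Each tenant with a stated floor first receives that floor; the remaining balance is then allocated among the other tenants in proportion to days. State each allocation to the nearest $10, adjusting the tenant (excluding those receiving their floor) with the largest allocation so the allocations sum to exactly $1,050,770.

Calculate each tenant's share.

Unit 4B: $398,400 · Unit 1B: $16,140 · Unit 5A: $301,750 · Unit 5B: $131,050 · Unit 1A: $49,880 · Unit PH2: $153,550

Minimums first: Unit 4B $398,400; Unit 5A $301,750. Balance $350,620.
Balance split over remaining days 717: Unit 1B 16,137.32 → $16,140; Unit 5B 131,054.62 → $131,050; Unit 1A 49,879.00 → $49,880; Unit PH2 153,549.07 → $153,550.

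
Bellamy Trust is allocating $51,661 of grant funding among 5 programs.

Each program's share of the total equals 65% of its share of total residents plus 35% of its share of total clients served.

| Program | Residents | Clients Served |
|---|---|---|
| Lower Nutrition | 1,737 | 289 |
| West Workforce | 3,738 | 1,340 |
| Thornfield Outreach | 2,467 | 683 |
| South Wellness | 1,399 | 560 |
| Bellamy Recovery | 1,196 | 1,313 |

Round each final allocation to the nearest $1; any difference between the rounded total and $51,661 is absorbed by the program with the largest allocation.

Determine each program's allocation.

Residents total 10,537; clients served total 4,185.
Composite weights (65% residents + 35% clients served): Lower Nutrition 0.1313; West Workforce 0.3427; Thornfield Outreach 0.2093; South Wellness 0.1331; Bellamy Recovery 0.1836.
Raw shares: Lower Nutrition 6,784.16; West Workforce 17,701.87; Thornfield Outreach 10,812.83; South Wellness 6,877.87; Bellamy Recovery 9,484.29.
At nearest $1: Lower Nutrition $6,784; West Workforce $17,702; Thornfield Outreach $10,813; South Wellness $6,878; Bellamy Recovery $9,484. Sum = $51,661.
Rounded total matches; no reconciliation needed.

Lower Nutrition: $6,784 | West Workforce: $17,702 | Thornfield Outreach: $10,813 | South Wellness: $6,878 | Bellamy Recovery: $9,484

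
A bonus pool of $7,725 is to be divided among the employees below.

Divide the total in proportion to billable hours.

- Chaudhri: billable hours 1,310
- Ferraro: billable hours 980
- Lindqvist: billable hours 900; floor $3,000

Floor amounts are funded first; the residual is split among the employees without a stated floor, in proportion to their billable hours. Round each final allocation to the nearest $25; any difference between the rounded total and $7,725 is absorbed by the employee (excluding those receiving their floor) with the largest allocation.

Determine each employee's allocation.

Chaudhri: $2,700 | Ferraro: $2,025 | Lindqvist: $3,000

Guaranteed amounts: Lindqvist $3,000. Residual $4,725.
Residual split over remaining billable hours 2,290: Chaudhri 2,702.95 → $2,700; Ferraro 2,022.05 → $2,025.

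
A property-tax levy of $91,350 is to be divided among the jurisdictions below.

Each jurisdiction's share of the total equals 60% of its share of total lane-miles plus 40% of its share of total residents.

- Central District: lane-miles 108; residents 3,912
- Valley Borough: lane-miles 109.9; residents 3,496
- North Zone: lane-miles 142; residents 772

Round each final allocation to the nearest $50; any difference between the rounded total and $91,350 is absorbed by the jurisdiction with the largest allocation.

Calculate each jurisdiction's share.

Central District: $33,950; Valley Borough: $32,350; North Zone: $25,050

Lane-miles total 359.9; residents total 8,180.
Combined weights (60% lane-miles + 40% residents): Central District 0.3713; Valley Borough 0.3542; North Zone 0.2745.
Raw shares: Central District 33,922.44; Valley Borough 32,353.53; North Zone 25,074.03.
At nearest $50: Central District $33,900; Valley Borough $32,350; North Zone $25,050. Sum = $91,300.
Difference $91,350 − $91,300 = +$50 applied to largest allocation (Central District): Central District becomes $33,950.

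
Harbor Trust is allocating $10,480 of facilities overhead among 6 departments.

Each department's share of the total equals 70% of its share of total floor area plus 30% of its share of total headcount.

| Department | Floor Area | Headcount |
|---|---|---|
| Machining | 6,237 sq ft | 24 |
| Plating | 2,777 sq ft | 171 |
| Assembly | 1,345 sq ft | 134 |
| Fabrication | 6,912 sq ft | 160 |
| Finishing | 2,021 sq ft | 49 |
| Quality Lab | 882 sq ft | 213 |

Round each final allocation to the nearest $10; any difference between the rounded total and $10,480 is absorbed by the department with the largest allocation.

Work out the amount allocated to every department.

Floor area total 20,174; headcount total 751.
Composite weights (70% floor area + 30% headcount): Machining 0.2260; Plating 0.1647; Assembly 0.1002; Fabrication 0.3037; Finishing 0.0897; Quality Lab 0.1157.
Raw shares: Machining 2,368.47; Plating 1,725.70; Assembly 1,050.07; Fabrication 3,183.28; Finishing 940.04; Quality Lab 1,212.43.
Rounded to nearest $10: Machining $2,370; Plating $1,730; Assembly $1,050; Fabrication $3,180; Finishing $940; Quality Lab $1,210. Sum = $10,480.
No rounding difference to absorb.

Machining: $2,370 | Plating: $1,730 | Assembly: $1,050 | Fabrication: $3,180 | Finishing: $940 | Quality Lab: $1,210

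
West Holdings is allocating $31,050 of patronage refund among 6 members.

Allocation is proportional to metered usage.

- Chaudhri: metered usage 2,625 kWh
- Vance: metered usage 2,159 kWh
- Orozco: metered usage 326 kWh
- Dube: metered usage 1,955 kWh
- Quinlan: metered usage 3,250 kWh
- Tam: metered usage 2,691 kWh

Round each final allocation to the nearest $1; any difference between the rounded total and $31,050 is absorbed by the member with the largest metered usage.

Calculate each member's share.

Metered usage total: 13,006.
Proportional shares: Chaudhri 2,625/13,006 × $31,050 = 6,266.82; Vance 2,159/13,006 × $31,050 = 5,154.31; Orozco 326/13,006 × $31,050 = 778.28; Dube 1,955/13,006 × $31,050 = 4,667.29; Quinlan 3,250/13,006 × $31,050 = 7,758.92; Tam 2,691/13,006 × $31,050 = 6,424.38.
After rounding ($1): Chaudhri $6,267; Vance $5,154; Orozco $778; Dube $4,667; Quinlan $7,759; Tam $6,424. Sum = $31,049.
Difference $31,050 − $31,049 = +$1 applied to largest metered usage (Quinlan): Quinlan becomes $7,760.

Chaudhri: $6,267 | Vance: $5,154 | Orozco: $778 | Dube: $4,667 | Quinlan: $7,760 | Tam: $6,424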